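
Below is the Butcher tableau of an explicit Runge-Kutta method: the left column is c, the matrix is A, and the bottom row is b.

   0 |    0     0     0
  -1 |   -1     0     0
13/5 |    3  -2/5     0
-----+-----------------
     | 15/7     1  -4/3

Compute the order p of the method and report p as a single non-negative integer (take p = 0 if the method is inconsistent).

b = (15/7, 1, -4/3)
c = (0, -1, 13/5)
Ac = (0, 0, 2/5)
Σ b_i: 15/7·1 + 1·1 + (-4/3)·1 = 38/21 ≠ 1 ⇒ order 0.

0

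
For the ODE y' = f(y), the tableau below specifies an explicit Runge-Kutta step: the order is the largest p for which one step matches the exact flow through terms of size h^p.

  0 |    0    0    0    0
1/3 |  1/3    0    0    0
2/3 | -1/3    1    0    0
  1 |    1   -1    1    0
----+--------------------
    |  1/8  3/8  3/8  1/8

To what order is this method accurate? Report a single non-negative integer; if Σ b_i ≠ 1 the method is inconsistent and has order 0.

b = (1/8, 3/8, 3/8, 1/8)
c = (0, 1/3, 2/3, 1)
Ac = (0, 0, 1/3, 1/3)
Σ b_i: 1/8·1 + 3/8·1 + 3/8·1 + 1/8·1 = 1 ✓
b·c: 3/8·1/3 + 3/8·2/3 + 1/8·1 = 1/2 ✓
b·c²: 3/8·1/9 + 3/8·4/9 + 1/8·1 = 1/3 ✓
b·Ac: 3/8·1/3 + 1/8·1/3 = 1/6 ✓
b·c³: 3/8·1/27 + 3/8·8/27 + 1/8·1 = 1/4 ✓
b·(c∘Ac): 3/8·2/9 + 1/8·1/3 = 1/8 ✓
b·Ac²: 3/8·1/9 + 1/8·1/3 = 1/12 ✓
b·A²c: 1/8·1/3 = 1/24 ✓; 4 stages ⇒ order 4.

4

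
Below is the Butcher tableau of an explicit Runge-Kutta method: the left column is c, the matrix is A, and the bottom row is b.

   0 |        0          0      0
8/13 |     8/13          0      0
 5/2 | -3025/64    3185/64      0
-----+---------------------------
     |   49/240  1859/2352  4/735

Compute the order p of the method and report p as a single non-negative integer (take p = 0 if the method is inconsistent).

3

b = (49/240, 1859/2352, 4/735)
c = (0, 8/13, 5/2)
Ac = (0, 0, 245/8)
Σ b_i: 49/240·1 + 1859/2352·1 + 4/735·1 = 1 ✓
b·c: 1859/2352·8/13 + 4/735·5/2 = 1/2 ✓
b·c²: 1859/2352·64/169 + 4/735·25/4 = 1/3 ✓
b·Ac: 4/735·245/8 = 1/6 ✓; 3 stages ⇒ order 3.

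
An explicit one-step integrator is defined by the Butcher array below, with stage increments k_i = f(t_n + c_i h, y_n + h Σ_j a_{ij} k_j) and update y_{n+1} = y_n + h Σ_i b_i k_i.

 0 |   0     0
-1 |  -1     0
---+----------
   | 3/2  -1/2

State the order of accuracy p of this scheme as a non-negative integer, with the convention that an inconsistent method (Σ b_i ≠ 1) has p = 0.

2

b = (3/2, -1/2)
c = (0, -1)
Σ b_i: 3/2·1 + (-1/2)·1 = 1 ✓
b·c: (-1/2)·(-1) = 1/2 ✓; 2 stages ⇒ order 2.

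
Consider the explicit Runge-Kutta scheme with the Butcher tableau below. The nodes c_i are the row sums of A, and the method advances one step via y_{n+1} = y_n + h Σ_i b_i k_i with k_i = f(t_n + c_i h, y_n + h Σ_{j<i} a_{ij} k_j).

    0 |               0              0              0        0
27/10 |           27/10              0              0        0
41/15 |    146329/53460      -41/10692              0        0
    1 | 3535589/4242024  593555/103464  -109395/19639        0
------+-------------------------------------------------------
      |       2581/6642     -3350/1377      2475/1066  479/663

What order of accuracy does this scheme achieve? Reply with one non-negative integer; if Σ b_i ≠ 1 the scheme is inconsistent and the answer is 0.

4

b = (2581/6642, -3350/1377, 2475/1066, 479/663)
c = (0, 27/10, 41/15, 1)
Ac = (0, 0, -41/3960, 2023/7664)
Σ b_i: 2581/6642·1 + (-3350/1377)·1 + 2475/1066·1 + 479/663·1 = 1 ✓
b·c: (-3350/1377)·27/10 + 2475/1066·41/15 + 479/663·1 = 1/2 ✓
b·c²: (-3350/1377)·729/100 + 2475/1066·1681/225 + 479/663·1 = 1/3 ✓
b·Ac: 2475/1066·(-41/3960) + 479/663·2023/7664 = 1/6 ✓
b·c³: (-3350/1377)·19683/1000 + 2475/1066·68921/3375 + 479/663·1 = 1/4 ✓
b·(c∘Ac): 2475/1066·(-1681/59400) + 479/663·2023/7664 = 1/8 ✓
b·Ac²: 2475/1066·(-123/4400) + 479/663·3145/15328 = 1/12 ✓
b·A²c: 479/663·221/3832 = 1/24 ✓; 4 stages ⇒ order 4.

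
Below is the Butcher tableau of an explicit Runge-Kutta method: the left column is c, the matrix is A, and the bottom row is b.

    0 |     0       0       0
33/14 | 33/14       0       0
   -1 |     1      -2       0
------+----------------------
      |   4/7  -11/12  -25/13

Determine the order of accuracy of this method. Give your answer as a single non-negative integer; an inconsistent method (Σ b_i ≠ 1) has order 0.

0

b = (4/7, -11/12, -25/13)
c = (0, 33/14, -1)
Ac = (0, 0, -33/7)
Σ b_i: 4/7·1 + (-11/12)·1 + (-25/13)·1 = -2477/1092 ≠ 1 ⇒ order 0.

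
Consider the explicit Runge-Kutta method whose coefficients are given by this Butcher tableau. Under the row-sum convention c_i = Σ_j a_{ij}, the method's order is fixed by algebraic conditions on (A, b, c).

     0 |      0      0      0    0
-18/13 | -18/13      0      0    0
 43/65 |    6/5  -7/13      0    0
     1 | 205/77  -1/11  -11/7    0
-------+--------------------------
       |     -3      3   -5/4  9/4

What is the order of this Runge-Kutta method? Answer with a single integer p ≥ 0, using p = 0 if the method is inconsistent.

b = (-3, 3, -5/4, 9/4)
c = (0, -18/13, 43/65, 1)
Ac = (0, 0, 126/169, -4573/5005)
Σ b_i: (-3)·1 + 3·1 + (-5/4)·1 + 9/4·1 = 1 ✓
b·c: 3·(-18/13) + (-5/4)·43/65 + 9/4·1 = -71/26 ≠ 1/2 ⇒ order 1.

1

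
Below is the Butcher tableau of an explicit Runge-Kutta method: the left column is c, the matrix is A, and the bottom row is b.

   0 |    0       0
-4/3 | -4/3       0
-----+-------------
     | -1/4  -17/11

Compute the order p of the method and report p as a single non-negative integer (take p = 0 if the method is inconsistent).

b = (-1/4, -17/11)
c = (0, -4/3)
Σ b_i: (-1/4)·1 + (-17/11)·1 = -79/44 ≠ 1 ⇒ order 0.

0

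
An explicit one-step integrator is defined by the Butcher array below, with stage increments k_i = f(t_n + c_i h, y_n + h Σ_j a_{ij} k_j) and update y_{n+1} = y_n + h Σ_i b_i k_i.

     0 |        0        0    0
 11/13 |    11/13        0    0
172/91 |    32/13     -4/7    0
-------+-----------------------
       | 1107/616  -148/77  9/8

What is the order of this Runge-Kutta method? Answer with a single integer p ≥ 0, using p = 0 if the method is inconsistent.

b = (1107/616, -148/77, 9/8)
c = (0, 11/13, 172/91)
Ac = (0, 0, -44/91)
Σ b_i: 1107/616·1 + (-148/77)·1 + 9/8·1 = 1 ✓
b·c: (-148/77)·11/13 + 9/8·172/91 = 1/2 ✓
b·c²: (-148/77)·121/169 + 9/8·29584/8281 = 21886/8281 ≠ 1/3 ⇒ order 2.
b·Ac: 9/8·(-44/91) = -99/182 ≠ 1/6

2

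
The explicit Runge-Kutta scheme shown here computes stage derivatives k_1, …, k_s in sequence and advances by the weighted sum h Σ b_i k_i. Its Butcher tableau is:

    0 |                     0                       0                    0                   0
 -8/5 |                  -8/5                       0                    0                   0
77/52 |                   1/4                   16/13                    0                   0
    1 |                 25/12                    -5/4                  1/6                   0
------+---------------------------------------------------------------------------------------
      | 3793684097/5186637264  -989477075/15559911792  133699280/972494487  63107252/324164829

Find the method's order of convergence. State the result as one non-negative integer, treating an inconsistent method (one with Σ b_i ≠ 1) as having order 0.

3

b = (3793684097/5186637264, -989477075/15559911792, 133699280/972494487, 63107252/324164829)
c = (0, -8/5, 77/52, 1)
Ac = (0, 0, -128/65, 701/312)
Σ b_i: 3793684097/5186637264·1 + (-989477075/15559911792)·1 + 133699280/972494487·1 + 63107252/324164829·1 = 1 ✓
b·c: (-989477075/15559911792)·(-8/5) + 133699280/972494487·77/52 + 63107252/324164829·1 = 1/2 ✓
b·c²: (-989477075/15559911792)·64/25 + 133699280/972494487·5929/2704 + 63107252/324164829·1 = 1/3 ✓
b·Ac: 133699280/972494487·(-128/65) + 63107252/324164829·701/312 = 1/6 ✓
b·c³: (-989477075/15559911792)·(-512/125) + 133699280/972494487·456533/140608 + 63107252/324164829·1 = 25327735733/28094285180 ≠ 1/4 ⇒ order 3.
b·(c∘Ac): 133699280/972494487·(-2464/845) + 63107252/324164829·701/312 = 71006429/1944988974 ≠ 1/8
b·Ac²: 133699280/972494487·1024/325 + 63107252/324164829·(-229939/81120) = -20000433329/168565711080 ≠ 1/12
b·A²c: 63107252/324164829·(-64/195) = -310681856/4862472435 ≠ 1/24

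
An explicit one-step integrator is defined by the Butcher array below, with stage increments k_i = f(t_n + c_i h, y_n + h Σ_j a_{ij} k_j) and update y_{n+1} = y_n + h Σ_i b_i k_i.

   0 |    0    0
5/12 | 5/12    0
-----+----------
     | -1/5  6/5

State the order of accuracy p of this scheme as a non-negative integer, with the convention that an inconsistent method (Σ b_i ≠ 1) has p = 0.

2

b = (-1/5, 6/5)
c = (0, 5/12)
Σ b_i: (-1/5)·1 + 6/5·1 = 1 ✓
b·c: 6/5·5/12 = 1/2 ✓; 2 stages ⇒ order 2.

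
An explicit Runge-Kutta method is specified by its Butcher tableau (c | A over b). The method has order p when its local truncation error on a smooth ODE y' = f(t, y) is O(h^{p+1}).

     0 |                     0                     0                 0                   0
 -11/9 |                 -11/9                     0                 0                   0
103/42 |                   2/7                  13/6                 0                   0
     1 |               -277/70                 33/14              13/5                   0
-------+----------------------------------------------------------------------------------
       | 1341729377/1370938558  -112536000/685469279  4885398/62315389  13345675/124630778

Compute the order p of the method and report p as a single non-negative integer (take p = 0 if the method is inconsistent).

3

b = (1341729377/1370938558, -112536000/685469279, 4885398/62315389, 13345675/124630778)
c = (0, -11/9, 103/42, 1)
Ac = (0, 0, -143/54, 367/105)
Σ b_i: 1341729377/1370938558·1 + (-112536000/685469279)·1 + 4885398/62315389·1 + 13345675/124630778·1 = 1 ✓
b·c: (-112536000/685469279)·(-11/9) + 4885398/62315389·103/42 + 13345675/124630778·1 = 1/2 ✓
b·c²: (-112536000/685469279)·121/81 + 4885398/62315389·10609/1764 + 13345675/124630778·1 = 1/3 ✓
b·Ac: 4885398/62315389·(-143/54) + 13345675/124630778·367/105 = 1/6 ✓
b·c³: (-112536000/685469279)·(-1331/729) + 4885398/62315389·1092727/74088 + 13345675/124630778·1 = 73639382827/47110434084 ≠ 1/4 ⇒ order 3.
b·(c∘Ac): 4885398/62315389·(-14729/2268) + 13345675/124630778·367/105 = -75635356/560838501 ≠ 1/8
b·Ac²: 4885398/62315389·1573/486 + 13345675/124630778·506921/26460 = 8044428299/3489661784 ≠ 1/12
b·A²c: 13345675/124630778·(-1859/270) = -4961921965/6730062012 ≠ 1/24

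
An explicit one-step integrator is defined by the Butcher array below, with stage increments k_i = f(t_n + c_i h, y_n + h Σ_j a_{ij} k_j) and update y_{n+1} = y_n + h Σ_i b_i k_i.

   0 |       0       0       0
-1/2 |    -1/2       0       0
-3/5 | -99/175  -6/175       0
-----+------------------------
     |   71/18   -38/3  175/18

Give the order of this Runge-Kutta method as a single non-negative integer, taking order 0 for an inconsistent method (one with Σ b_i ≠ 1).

3

b = (71/18, -38/3, 175/18)
c = (0, -1/2, -3/5)
Ac = (0, 0, 3/175)
Σ b_i: 71/18·1 + (-38/3)·1 + 175/18·1 = 1 ✓
b·c: (-38/3)·(-1/2) + 175/18·(-3/5) = 1/2 ✓
b·c²: (-38/3)·1/4 + 175/18·9/25 = 1/3 ✓
b·Ac: 175/18·3/175 = 1/6 ✓; 3 stages ⇒ order 3.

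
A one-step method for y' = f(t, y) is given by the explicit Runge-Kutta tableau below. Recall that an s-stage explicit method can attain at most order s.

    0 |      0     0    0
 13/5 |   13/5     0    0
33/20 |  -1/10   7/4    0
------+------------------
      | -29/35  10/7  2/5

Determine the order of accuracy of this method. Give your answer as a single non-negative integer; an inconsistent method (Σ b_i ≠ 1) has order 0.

b = (-29/35, 10/7, 2/5)
c = (0, 13/5, 33/20)
Ac = (0, 0, 91/20)
Σ b_i: (-29/35)·1 + 10/7·1 + 2/5·1 = 1 ✓
b·c: 10/7·13/5 + 2/5·33/20 = 1531/350 ≠ 1/2 ⇒ order 1.

1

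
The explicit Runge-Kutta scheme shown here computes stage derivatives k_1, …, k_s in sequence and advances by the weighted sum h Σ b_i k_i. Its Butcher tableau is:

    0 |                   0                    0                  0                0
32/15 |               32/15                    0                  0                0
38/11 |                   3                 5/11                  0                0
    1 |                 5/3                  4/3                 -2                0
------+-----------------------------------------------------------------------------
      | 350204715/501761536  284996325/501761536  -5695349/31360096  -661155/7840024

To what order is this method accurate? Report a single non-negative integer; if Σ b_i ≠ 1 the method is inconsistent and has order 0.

3

b = (350204715/501761536, 284996325/501761536, -5695349/31360096, -661155/7840024)
c = (0, 32/15, 38/11, 1)
Ac = (0, 0, 32/33, -2012/495)
Σ b_i: 350204715/501761536·1 + 284996325/501761536·1 + (-5695349/31360096)·1 + (-661155/7840024)·1 = 1 ✓
b·c: 284996325/501761536·32/15 + (-5695349/31360096)·38/11 + (-661155/7840024)·1 = 1/2 ✓
b·c²: 284996325/501761536·1024/225 + (-5695349/31360096)·1444/121 + (-661155/7840024)·1 = 1/3 ✓
b·Ac: (-5695349/31360096)·32/33 + (-661155/7840024)·(-2012/495) = 1/6 ✓
b·c³: 284996325/501761536·32768/3375 + (-5695349/31360096)·54872/1331 + (-661155/7840024)·1 = -725646553/352801080 ≠ 1/4 ⇒ order 3.
b·(c∘Ac): (-5695349/31360096)·1216/363 + (-661155/7840024)·(-2012/495) = -1561723/5880018 ≠ 1/8
b·Ac²: (-5695349/31360096)·1024/495 + (-661155/7840024)·(-1453784/81675) = 545912893/485101485 ≠ 1/12
b·A²c: (-661155/7840024)·(-64/33) = 160280/980003 ≠ 1/24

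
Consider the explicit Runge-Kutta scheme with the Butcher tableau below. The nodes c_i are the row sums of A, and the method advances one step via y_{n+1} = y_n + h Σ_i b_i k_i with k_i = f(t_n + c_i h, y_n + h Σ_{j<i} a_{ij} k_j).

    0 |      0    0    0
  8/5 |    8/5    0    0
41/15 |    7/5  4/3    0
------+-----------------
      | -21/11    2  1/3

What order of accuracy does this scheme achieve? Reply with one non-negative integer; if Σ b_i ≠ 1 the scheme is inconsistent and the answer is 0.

b = (-21/11, 2, 1/3)
c = (0, 8/5, 41/15)
Ac = (0, 0, 32/15)
Σ b_i: (-21/11)·1 + 2·1 + 1/3·1 = 14/33 ≠ 1 ⇒ order 0.

0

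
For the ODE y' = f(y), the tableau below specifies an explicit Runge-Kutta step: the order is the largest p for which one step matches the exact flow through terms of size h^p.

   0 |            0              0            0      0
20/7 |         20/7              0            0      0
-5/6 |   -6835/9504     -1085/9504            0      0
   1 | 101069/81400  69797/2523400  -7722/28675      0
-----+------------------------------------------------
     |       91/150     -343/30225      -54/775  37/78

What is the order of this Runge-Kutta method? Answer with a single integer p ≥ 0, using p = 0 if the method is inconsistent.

4

b = (91/150, -343/30225, -54/775, 37/78)
c = (0, 20/7, -5/6, 1)
Ac = (0, 0, -775/2376, 247/814)
Σ b_i: 91/150·1 + (-343/30225)·1 + (-54/775)·1 + 37/78·1 = 1 ✓
b·c: (-343/30225)·20/7 + (-54/775)·(-5/6) + 37/78·1 = 1/2 ✓
b·c²: (-343/30225)·400/49 + (-54/775)·25/36 + 37/78·1 = 1/3 ✓
b·Ac: (-54/775)·(-775/2376) + 37/78·247/814 = 1/6 ✓
b·c³: (-343/30225)·8000/343 + (-54/775)·(-125/216) + 37/78·1 = 1/4 ✓
b·(c∘Ac): (-54/775)·3875/14256 + 37/78·247/814 = 1/8 ✓
b·Ac²: (-54/775)·(-3875/4158) + 37/78·221/5698 = 1/12 ✓
b·A²c: 37/78·13/148 = 1/24 ✓; 4 stages ⇒ order 4.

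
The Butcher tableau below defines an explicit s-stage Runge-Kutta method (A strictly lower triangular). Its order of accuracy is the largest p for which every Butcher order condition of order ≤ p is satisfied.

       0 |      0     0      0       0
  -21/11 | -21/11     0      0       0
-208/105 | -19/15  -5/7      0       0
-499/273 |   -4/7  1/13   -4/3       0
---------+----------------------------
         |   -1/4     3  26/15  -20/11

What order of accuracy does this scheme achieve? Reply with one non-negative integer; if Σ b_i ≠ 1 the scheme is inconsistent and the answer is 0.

b = (-1/4, 3, 26/15, -20/11)
c = (0, -21/11, -208/105, -499/273)
Ac = (0, 0, 15/11, 112361/45045)
Σ b_i: (-1/4)·1 + 3·1 + 26/15·1 + (-20/11)·1 = 1759/660 ≠ 1 ⇒ order 0.

0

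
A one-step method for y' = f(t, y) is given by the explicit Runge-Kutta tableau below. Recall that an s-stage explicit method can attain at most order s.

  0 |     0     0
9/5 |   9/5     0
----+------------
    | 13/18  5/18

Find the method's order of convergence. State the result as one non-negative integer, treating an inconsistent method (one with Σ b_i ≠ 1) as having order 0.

2

b = (13/18, 5/18)
c = (0, 9/5)
Σ b_i: 13/18·1 + 5/18·1 = 1 ✓
b·c: 5/18·9/5 = 1/2 ✓; 2 stages ⇒ order 2.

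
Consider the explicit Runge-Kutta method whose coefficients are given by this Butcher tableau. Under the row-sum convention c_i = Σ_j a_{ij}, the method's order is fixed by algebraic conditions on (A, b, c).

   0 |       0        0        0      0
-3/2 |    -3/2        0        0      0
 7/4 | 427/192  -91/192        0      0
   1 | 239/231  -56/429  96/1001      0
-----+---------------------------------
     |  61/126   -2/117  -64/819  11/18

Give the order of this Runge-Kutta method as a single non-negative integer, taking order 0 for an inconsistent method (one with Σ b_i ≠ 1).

b = (61/126, -2/117, -64/819, 11/18)
c = (0, -3/2, 7/4, 1)
Ac = (0, 0, 91/128, 4/11)
Σ b_i: 61/126·1 + (-2/117)·1 + (-64/819)·1 + 11/18·1 = 1 ✓
b·c: (-2/117)·(-3/2) + (-64/819)·7/4 + 11/18·1 = 1/2 ✓
b·c²: (-2/117)·9/4 + (-64/819)·49/16 + 11/18·1 = 1/3 ✓
b·Ac: (-64/819)·91/128 + 11/18·4/11 = 1/6 ✓
b·c³: (-2/117)·(-27/8) + (-64/819)·343/64 + 11/18·1 = 1/4 ✓
b·(c∘Ac): (-64/819)·637/512 + 11/18·4/11 = 1/8 ✓
b·Ac²: (-64/819)·(-273/256) = 1/12 ✓
b·A²c: 11/18·3/44 = 1/24 ✓; 4 stages ⇒ order 4.

4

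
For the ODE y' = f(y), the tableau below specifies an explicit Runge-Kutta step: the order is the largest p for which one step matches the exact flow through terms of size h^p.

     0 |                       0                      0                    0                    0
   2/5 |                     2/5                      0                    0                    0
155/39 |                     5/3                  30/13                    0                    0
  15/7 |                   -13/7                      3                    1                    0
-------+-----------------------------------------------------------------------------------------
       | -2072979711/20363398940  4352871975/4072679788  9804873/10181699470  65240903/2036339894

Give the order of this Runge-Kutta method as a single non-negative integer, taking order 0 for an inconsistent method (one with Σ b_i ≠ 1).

b = (-2072979711/20363398940, 4352871975/4072679788, 9804873/10181699470, 65240903/2036339894)
c = (0, 2/5, 155/39, 15/7)
Ac = (0, 0, 12/13, 1009/195)
Σ b_i: (-2072979711/20363398940)·1 + 4352871975/4072679788·1 + 9804873/10181699470·1 + 65240903/2036339894·1 = 1 ✓
b·c: 4352871975/4072679788·2/5 + 9804873/10181699470·155/39 + 65240903/2036339894·15/7 = 1/2 ✓
b·c²: 4352871975/4072679788·4/25 + 9804873/10181699470·24025/1521 + 65240903/2036339894·225/49 = 1/3 ✓
b·Ac: 9804873/10181699470·12/13 + 65240903/2036339894·1009/195 = 1/6 ✓
b·c³: 4352871975/4072679788·8/125 + 9804873/10181699470·3723875/59319 + 65240903/2036339894·3375/343 = 1851644072302/4169405932965 ≠ 1/4 ⇒ order 3.
b·(c∘Ac): 9804873/10181699470·620/169 + 65240903/2036339894·1009/91 = 730579505/2036339894 ≠ 1/8
b·Ac²: 9804873/10181699470·24/65 + 65240903/2036339894·618877/38025 = 621594252451/1191258837990 ≠ 1/12
b·A²c: 65240903/2036339894·12/13 = 30111186/1018169947 ≠ 1/24

3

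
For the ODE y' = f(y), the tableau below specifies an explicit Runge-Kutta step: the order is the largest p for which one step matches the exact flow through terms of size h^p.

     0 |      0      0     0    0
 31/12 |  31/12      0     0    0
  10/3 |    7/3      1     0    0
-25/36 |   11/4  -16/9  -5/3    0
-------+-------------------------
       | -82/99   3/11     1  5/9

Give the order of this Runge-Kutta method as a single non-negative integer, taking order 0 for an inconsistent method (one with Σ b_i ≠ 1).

1

b = (-82/99, 3/11, 1, 5/9)
c = (0, 31/12, 10/3, -25/36)
Ac = (0, 0, 31/12, -274/27)
Σ b_i: (-82/99)·1 + 3/11·1 + 1·1 + 5/9·1 = 1 ✓
b·c: 3/11·31/12 + 1·10/3 + 5/9·(-25/36) = 3254/891 ≠ 1/2 ⇒ order 1.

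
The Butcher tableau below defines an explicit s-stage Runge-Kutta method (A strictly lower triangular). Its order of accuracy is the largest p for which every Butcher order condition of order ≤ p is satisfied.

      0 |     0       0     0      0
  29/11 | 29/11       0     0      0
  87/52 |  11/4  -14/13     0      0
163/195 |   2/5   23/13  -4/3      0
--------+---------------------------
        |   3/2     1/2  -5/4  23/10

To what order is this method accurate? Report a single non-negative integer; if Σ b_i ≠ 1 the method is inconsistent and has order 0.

0

b = (3/2, 1/2, -5/4, 23/10)
c = (0, 29/11, 87/52, 163/195)
Ac = (0, 0, -406/143, 348/143)
Σ b_i: 3/2·1 + 1/2·1 + (-5/4)·1 + 23/10·1 = 61/20 ≠ 1 ⇒ order 0.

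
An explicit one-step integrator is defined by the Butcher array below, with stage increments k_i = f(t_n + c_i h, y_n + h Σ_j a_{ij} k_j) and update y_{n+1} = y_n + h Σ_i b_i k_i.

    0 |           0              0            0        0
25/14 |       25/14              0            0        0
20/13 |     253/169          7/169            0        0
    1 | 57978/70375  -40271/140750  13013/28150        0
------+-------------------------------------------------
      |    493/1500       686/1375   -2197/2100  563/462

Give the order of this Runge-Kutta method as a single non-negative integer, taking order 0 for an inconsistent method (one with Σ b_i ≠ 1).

4

b = (493/1500, 686/1375, -2197/2100, 563/462)
c = (0, 25/14, 20/13, 1)
Ac = (0, 0, 25/338, 451/2252)
Σ b_i: 493/1500·1 + 686/1375·1 + (-2197/2100)·1 + 563/462·1 = 1 ✓
b·c: 686/1375·25/14 + (-2197/2100)·20/13 + 563/462·1 = 1/2 ✓
b·c²: 686/1375·625/196 + (-2197/2100)·400/169 + 563/462·1 = 1/3 ✓
b·Ac: (-2197/2100)·25/338 + 563/462·451/2252 = 1/6 ✓
b·c³: 686/1375·15625/2744 + (-2197/2100)·8000/2197 + 563/462·1 = 1/4 ✓
b·(c∘Ac): (-2197/2100)·250/2197 + 563/462·451/2252 = 1/8 ✓
b·Ac²: (-2197/2100)·625/4732 + 563/462·5731/31528 = 1/12 ✓
b·A²c: 563/462·77/2252 = 1/24 ✓; 4 stages ⇒ order 4.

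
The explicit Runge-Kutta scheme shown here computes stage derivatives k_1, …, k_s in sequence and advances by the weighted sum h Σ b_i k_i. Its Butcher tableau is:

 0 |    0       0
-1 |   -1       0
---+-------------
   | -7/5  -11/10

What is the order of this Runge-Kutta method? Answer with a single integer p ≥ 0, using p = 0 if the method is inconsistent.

b = (-7/5, -11/10)
c = (0, -1)
Σ b_i: (-7/5)·1 + (-11/10)·1 = -5/2 ≠ 1 ⇒ order 0.

0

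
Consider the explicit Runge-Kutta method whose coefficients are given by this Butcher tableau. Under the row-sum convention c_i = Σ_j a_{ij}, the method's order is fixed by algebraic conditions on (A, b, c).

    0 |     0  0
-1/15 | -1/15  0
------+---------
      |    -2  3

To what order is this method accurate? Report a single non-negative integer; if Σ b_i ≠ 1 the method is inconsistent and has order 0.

1

b = (-2, 3)
c = (0, -1/15)
Σ b_i: (-2)·1 + 3·1 = 1 ✓
b·c: 3·(-1/15) = -1/5 ≠ 1/2 ⇒ order 1.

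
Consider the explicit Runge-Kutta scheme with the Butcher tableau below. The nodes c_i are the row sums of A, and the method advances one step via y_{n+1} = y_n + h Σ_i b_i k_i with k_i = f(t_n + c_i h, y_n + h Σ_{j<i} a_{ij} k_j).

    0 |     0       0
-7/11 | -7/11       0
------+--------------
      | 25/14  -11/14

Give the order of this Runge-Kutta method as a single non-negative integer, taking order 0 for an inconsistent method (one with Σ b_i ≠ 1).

2

b = (25/14, -11/14)
c = (0, -7/11)
Σ b_i: 25/14·1 + (-11/14)·1 = 1 ✓
b·c: (-11/14)·(-7/11) = 1/2 ✓; 2 stages ⇒ order 2.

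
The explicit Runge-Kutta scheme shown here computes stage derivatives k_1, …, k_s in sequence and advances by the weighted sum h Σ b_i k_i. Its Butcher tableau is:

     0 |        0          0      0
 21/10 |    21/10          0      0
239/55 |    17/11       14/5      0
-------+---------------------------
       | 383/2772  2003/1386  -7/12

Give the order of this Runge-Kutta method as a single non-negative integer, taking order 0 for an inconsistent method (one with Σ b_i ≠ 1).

b = (383/2772, 2003/1386, -7/12)
c = (0, 21/10, 239/55)
Ac = (0, 0, 147/25)
Σ b_i: 383/2772·1 + 2003/1386·1 + (-7/12)·1 = 1 ✓
b·c: 2003/1386·21/10 + (-7/12)·239/55 = 1/2 ✓
b·c²: 2003/1386·441/100 + (-7/12)·57121/3025 = -337001/72600 ≠ 1/3 ⇒ order 2.
b·Ac: (-7/12)·147/25 = -343/100 ≠ 1/6

2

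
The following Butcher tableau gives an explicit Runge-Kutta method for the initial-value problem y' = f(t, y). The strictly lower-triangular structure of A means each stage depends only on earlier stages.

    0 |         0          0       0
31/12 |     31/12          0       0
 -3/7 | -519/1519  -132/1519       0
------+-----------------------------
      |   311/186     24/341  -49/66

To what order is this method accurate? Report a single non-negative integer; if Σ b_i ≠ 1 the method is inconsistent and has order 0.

3

b = (311/186, 24/341, -49/66)
c = (0, 31/12, -3/7)
Ac = (0, 0, -11/49)
Σ b_i: 311/186·1 + 24/341·1 + (-49/66)·1 = 1 ✓
b·c: 24/341·31/12 + (-49/66)·(-3/7) = 1/2 ✓
b·c²: 24/341·961/144 + (-49/66)·9/49 = 1/3 ✓
b·Ac: (-49/66)·(-11/49) = 1/6 ✓; 3 stages ⇒ order 3.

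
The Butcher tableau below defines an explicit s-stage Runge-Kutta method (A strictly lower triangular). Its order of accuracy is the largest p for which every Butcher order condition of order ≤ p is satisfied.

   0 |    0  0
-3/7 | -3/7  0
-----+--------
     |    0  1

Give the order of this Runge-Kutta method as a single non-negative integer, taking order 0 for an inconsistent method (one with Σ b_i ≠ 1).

b = (0, 1)
c = (0, -3/7)
Σ b_i: 1·1 = 1 ✓
b·c: 1·(-3/7) = -3/7 ≠ 1/2 ⇒ order 1.

1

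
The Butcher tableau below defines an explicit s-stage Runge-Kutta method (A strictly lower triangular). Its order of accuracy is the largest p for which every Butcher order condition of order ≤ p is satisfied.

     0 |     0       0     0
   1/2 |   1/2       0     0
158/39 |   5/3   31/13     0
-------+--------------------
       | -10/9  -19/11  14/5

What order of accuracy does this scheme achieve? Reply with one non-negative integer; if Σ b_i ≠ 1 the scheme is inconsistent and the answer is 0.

b = (-10/9, -19/11, 14/5)
c = (0, 1/2, 158/39)
Ac = (0, 0, 31/26)
Σ b_i: (-10/9)·1 + (-19/11)·1 + 14/5·1 = -19/495 ≠ 1 ⇒ order 0.

0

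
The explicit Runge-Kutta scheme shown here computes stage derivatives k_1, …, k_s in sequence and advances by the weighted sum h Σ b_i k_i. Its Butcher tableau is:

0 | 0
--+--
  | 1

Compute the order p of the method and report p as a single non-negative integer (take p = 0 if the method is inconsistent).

b = (1)
c = (0)
Σ b_i: 1·1 = 1 ✓; 1 stage ⇒ order 1.

1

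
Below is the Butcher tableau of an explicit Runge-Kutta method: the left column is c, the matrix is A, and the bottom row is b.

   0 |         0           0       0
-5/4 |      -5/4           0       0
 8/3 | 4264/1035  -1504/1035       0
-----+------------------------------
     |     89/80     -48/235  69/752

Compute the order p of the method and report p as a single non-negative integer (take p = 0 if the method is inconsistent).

3

b = (89/80, -48/235, 69/752)
c = (0, -5/4, 8/3)
Ac = (0, 0, 376/207)
Σ b_i: 89/80·1 + (-48/235)·1 + 69/752·1 = 1 ✓
b·c: (-48/235)·(-5/4) + 69/752·8/3 = 1/2 ✓
b·c²: (-48/235)·25/16 + 69/752·64/9 = 1/3 ✓
b·Ac: 69/752·376/207 = 1/6 ✓; 3 stages ⇒ order 3.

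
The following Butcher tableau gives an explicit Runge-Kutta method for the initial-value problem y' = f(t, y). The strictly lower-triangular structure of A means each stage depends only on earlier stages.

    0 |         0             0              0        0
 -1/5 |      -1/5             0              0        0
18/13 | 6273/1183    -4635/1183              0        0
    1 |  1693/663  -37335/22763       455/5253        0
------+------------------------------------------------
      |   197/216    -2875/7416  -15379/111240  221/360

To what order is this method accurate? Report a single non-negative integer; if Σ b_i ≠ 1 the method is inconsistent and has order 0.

b = (197/216, -2875/7416, -15379/111240, 221/360)
c = (0, -1/5, 18/13, 1)
Ac = (0, 0, 927/1183, 99/221)
Σ b_i: 197/216·1 + (-2875/7416)·1 + (-15379/111240)·1 + 221/360·1 = 1 ✓
b·c: (-2875/7416)·(-1/5) + (-15379/111240)·18/13 + 221/360·1 = 1/2 ✓
b·c²: (-2875/7416)·1/25 + (-15379/111240)·324/169 + 221/360·1 = 1/3 ✓
b·Ac: (-15379/111240)·927/1183 + 221/360·99/221 = 1/6 ✓
b·c³: (-2875/7416)·(-1/125) + (-15379/111240)·5832/2197 + 221/360·1 = 1/4 ✓
b·(c∘Ac): (-15379/111240)·16686/15379 + 221/360·99/221 = 1/8 ✓
b·Ac²: (-15379/111240)·(-927/5915) + 221/360·111/1105 = 1/12 ✓
b·A²c: 221/360·15/221 = 1/24 ✓; 4 stages ⇒ order 4.

4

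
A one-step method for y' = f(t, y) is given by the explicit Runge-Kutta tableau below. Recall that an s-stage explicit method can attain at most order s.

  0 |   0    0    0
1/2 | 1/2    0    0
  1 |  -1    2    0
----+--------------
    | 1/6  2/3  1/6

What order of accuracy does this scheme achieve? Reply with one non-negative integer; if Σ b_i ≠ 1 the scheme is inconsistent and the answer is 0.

b = (1/6, 2/3, 1/6)
c = (0, 1/2, 1)
Ac = (0, 0, 1)
Σ b_i: 1/6·1 + 2/3·1 + 1/6·1 = 1 ✓
b·c: 2/3·1/2 + 1/6·1 = 1/2 ✓
b·c²: 2/3·1/4 + 1/6·1 = 1/3 ✓
b·Ac: 1/6·1 = 1/6 ✓; 3 stages ⇒ order 3.

3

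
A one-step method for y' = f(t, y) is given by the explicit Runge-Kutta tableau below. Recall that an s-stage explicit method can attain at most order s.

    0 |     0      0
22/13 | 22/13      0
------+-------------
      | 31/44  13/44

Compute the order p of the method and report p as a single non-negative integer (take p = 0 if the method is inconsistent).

2

b = (31/44, 13/44)
c = (0, 22/13)
Σ b_i: 31/44·1 + 13/44·1 = 1 ✓
b·c: 13/44·22/13 = 1/2 ✓; 2 stages ⇒ order 2.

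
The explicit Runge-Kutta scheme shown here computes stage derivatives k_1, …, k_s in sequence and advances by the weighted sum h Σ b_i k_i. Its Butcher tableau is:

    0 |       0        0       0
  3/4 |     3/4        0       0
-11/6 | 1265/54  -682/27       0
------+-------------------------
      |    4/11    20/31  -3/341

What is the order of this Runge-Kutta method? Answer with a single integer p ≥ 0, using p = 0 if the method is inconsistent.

3

b = (4/11, 20/31, -3/341)
c = (0, 3/4, -11/6)
Ac = (0, 0, -341/18)
Σ b_i: 4/11·1 + 20/31·1 + (-3/341)·1 = 1 ✓
b·c: 20/31·3/4 + (-3/341)·(-11/6) = 1/2 ✓
b·c²: 20/31·9/16 + (-3/341)·121/36 = 1/3 ✓
b·Ac: (-3/341)·(-341/18) = 1/6 ✓; 3 stages ⇒ order 3.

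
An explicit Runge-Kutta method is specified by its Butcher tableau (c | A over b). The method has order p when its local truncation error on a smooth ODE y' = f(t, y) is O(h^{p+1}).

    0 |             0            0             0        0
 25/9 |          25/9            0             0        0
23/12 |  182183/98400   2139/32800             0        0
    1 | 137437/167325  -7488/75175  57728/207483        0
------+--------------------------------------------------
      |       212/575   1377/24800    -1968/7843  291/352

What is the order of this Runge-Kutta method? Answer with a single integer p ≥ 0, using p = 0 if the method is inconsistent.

b = (212/575, 1377/24800, -1968/7843, 291/352)
c = (0, 25/9, 23/12, 1)
Ac = (0, 0, 713/3936, 224/873)
Σ b_i: 212/575·1 + 1377/24800·1 + (-1968/7843)·1 + 291/352·1 = 1 ✓
b·c: 1377/24800·25/9 + (-1968/7843)·23/12 + 291/352·1 = 1/2 ✓
b·c²: 1377/24800·625/81 + (-1968/7843)·529/144 + 291/352·1 = 1/3 ✓
b·Ac: (-1968/7843)·713/3936 + 291/352·224/873 = 1/6 ✓
b·c³: 1377/24800·15625/729 + (-1968/7843)·12167/1728 + 291/352·1 = 1/4 ✓
b·(c∘Ac): (-1968/7843)·16399/47232 + 291/352·224/873 = 1/8 ✓
b·Ac²: (-1968/7843)·17825/35424 + 291/352·664/2619 = 1/12 ✓
b·A²c: 291/352·44/873 = 1/24 ✓; 4 stages ⇒ order 4.

4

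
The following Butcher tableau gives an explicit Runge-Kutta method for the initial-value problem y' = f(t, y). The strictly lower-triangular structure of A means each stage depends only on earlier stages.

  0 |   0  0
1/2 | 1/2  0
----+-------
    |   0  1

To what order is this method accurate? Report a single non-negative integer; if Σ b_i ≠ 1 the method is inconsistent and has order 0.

2

b = (0, 1)
c = (0, 1/2)
Σ b_i: 1·1 = 1 ✓
b·c: 1·1/2 = 1/2 ✓; 2 stages ⇒ order 2.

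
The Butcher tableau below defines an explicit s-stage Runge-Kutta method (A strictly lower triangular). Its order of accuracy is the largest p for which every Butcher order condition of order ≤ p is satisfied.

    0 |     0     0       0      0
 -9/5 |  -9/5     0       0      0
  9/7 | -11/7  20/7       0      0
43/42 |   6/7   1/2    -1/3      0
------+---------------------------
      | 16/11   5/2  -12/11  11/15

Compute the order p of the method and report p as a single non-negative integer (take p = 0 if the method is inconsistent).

b = (16/11, 5/2, -12/11, 11/15)
c = (0, -9/5, 9/7, 43/42)
Ac = (0, 0, -36/7, -93/70)
Σ b_i: 16/11·1 + 5/2·1 + (-12/11)·1 + 11/15·1 = 1187/330 ≠ 1 ⇒ order 0.

0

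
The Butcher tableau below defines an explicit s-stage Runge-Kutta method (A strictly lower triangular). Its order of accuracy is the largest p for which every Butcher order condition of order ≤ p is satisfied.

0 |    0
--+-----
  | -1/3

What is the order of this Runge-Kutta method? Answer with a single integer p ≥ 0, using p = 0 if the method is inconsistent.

b = (-1/3)
c = (0)
Σ b_i: (-1/3)·1 = -1/3 ≠ 1 ⇒ order 0.

0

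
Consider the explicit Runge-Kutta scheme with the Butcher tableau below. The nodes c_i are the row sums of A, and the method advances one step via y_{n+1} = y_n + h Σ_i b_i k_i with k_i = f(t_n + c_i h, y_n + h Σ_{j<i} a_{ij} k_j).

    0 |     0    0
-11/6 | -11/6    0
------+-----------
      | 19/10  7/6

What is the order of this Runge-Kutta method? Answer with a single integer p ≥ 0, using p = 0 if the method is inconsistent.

b = (19/10, 7/6)
c = (0, -11/6)
Σ b_i: 19/10·1 + 7/6·1 = 46/15 ≠ 1 ⇒ order 0.

0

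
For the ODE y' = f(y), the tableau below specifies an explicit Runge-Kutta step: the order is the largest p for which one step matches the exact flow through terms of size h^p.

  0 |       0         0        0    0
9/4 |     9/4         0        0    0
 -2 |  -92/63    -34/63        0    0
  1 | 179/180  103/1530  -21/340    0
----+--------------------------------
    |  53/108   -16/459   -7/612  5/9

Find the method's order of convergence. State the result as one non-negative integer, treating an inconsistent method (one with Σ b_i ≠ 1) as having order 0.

4

b = (53/108, -16/459, -7/612, 5/9)
c = (0, 9/4, -2, 1)
Ac = (0, 0, -17/14, 11/40)
Σ b_i: 53/108·1 + (-16/459)·1 + (-7/612)·1 + 5/9·1 = 1 ✓
b·c: (-16/459)·9/4 + (-7/612)·(-2) + 5/9·1 = 1/2 ✓
b·c²: (-16/459)·81/16 + (-7/612)·4 + 5/9·1 = 1/3 ✓
b·Ac: (-7/612)·(-17/14) + 5/9·11/40 = 1/6 ✓
b·c³: (-16/459)·729/64 + (-7/612)·(-8) + 5/9·1 = 1/4 ✓
b·(c∘Ac): (-7/612)·17/7 + 5/9·11/40 = 1/8 ✓
b·Ac²: (-7/612)·(-153/56) + 5/9·3/32 = 1/12 ✓
b·A²c: 5/9·3/40 = 1/24 ✓; 4 stages ⇒ order 4.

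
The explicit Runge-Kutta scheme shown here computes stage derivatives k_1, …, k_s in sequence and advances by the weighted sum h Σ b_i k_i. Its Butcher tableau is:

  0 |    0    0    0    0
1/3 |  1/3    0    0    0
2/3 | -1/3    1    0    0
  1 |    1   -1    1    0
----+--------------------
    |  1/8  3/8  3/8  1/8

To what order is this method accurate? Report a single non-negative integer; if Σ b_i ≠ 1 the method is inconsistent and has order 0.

b = (1/8, 3/8, 3/8, 1/8)
c = (0, 1/3, 2/3, 1)
Ac = (0, 0, 1/3, 1/3)
Σ b_i: 1/8·1 + 3/8·1 + 3/8·1 + 1/8·1 = 1 ✓
b·c: 3/8·1/3 + 3/8·2/3 + 1/8·1 = 1/2 ✓
b·c²: 3/8·1/9 + 3/8·4/9 + 1/8·1 = 1/3 ✓
b·Ac: 3/8·1/3 + 1/8·1/3 = 1/6 ✓
b·c³: 3/8·1/27 + 3/8·8/27 + 1/8·1 = 1/4 ✓
b·(c∘Ac): 3/8·2/9 + 1/8·1/3 = 1/8 ✓
b·Ac²: 3/8·1/9 + 1/8·1/3 = 1/12 ✓
b·A²c: 1/8·1/3 = 1/24 ✓; 4 stages ⇒ order 4.

4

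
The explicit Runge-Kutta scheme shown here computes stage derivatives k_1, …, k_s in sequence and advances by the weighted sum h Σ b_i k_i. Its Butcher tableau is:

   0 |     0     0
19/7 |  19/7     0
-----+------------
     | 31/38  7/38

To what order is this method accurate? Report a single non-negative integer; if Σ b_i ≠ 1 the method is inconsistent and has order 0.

2

b = (31/38, 7/38)
c = (0, 19/7)
Σ b_i: 31/38·1 + 7/38·1 = 1 ✓
b·c: 7/38·19/7 = 1/2 ✓; 2 stages ⇒ order 2.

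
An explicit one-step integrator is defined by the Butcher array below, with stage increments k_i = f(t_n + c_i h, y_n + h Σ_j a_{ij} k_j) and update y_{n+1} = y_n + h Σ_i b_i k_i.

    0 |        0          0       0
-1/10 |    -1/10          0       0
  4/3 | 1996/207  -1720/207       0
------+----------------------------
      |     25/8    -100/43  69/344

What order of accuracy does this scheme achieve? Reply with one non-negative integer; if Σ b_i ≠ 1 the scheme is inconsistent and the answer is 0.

3

b = (25/8, -100/43, 69/344)
c = (0, -1/10, 4/3)
Ac = (0, 0, 172/207)
Σ b_i: 25/8·1 + (-100/43)·1 + 69/344·1 = 1 ✓
b·c: (-100/43)·(-1/10) + 69/344·4/3 = 1/2 ✓
b·c²: (-100/43)·1/100 + 69/344·16/9 = 1/3 ✓
b·Ac: 69/344·172/207 = 1/6 ✓; 3 stages ⇒ order 3.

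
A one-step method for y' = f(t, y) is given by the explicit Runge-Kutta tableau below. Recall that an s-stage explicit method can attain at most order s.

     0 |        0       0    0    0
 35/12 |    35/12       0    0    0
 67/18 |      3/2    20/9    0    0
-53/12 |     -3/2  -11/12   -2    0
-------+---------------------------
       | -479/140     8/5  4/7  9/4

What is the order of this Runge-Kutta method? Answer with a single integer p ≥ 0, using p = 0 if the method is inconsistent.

b = (-479/140, 8/5, 4/7, 9/4)
c = (0, 35/12, 67/18, -53/12)
Ac = (0, 0, 175/27, -1457/144)
Σ b_i: (-479/140)·1 + 8/5·1 + 4/7·1 + 9/4·1 = 1 ✓
b·c: 8/5·35/12 + 4/7·67/18 + 9/4·(-53/12) = -3169/1008 ≠ 1/2 ⇒ order 1.

1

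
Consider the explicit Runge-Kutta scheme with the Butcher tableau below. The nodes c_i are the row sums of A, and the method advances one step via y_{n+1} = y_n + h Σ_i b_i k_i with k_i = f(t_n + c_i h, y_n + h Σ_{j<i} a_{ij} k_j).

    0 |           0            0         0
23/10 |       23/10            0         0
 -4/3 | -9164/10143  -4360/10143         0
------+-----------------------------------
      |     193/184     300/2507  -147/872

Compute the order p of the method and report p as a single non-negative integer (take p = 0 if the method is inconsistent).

3

b = (193/184, 300/2507, -147/872)
c = (0, 23/10, -4/3)
Ac = (0, 0, -436/441)
Σ b_i: 193/184·1 + 300/2507·1 + (-147/872)·1 = 1 ✓
b·c: 300/2507·23/10 + (-147/872)·(-4/3) = 1/2 ✓
b·c²: 300/2507·529/100 + (-147/872)·16/9 = 1/3 ✓
b·Ac: (-147/872)·(-436/441) = 1/6 ✓; 3 stages ⇒ order 3.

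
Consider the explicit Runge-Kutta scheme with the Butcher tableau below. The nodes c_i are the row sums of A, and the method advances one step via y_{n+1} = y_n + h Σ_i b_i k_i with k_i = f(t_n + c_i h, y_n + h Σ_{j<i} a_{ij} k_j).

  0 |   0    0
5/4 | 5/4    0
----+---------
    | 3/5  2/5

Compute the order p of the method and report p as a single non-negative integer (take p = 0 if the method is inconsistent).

2

b = (3/5, 2/5)
c = (0, 5/4)
Σ b_i: 3/5·1 + 2/5·1 = 1 ✓
b·c: 2/5·5/4 = 1/2 ✓; 2 stages ⇒ order 2.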